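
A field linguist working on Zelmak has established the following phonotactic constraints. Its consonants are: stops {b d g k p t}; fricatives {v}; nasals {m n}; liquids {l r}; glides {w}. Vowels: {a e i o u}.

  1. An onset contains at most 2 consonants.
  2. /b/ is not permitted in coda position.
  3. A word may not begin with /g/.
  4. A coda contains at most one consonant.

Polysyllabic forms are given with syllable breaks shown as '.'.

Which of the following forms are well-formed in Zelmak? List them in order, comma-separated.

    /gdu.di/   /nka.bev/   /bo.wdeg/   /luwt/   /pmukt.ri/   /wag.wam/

/nka.bev/, /bo.wdeg/, /wag.wam/

/gdu.di/ — violates constraint 3: word begins with /g/ → ill-formed
/nka.bev/ — σ1 onset /nk/ (2C), coda /∅/ ok; σ2 onset /b/, coda /v/ ok → well-formed
/bo.wdeg/ — σ1 onset /b/, coda /∅/ ok; σ2 onset /wd/ (2C), coda /g/ ok → well-formed
/luwt/ — violates constraint 4: syllable 1 coda /wt/ has 2 consonants (> 1) → ill-formed
/pmukt.ri/ — violates constraint 4: syllable 1 coda /kt/ has 2 consonants (> 1) → ill-formed
/wag.wam/ — σ1 onset /w/, coda /g/ ok; σ2 onset /w/, coda /m/ ok → well-formed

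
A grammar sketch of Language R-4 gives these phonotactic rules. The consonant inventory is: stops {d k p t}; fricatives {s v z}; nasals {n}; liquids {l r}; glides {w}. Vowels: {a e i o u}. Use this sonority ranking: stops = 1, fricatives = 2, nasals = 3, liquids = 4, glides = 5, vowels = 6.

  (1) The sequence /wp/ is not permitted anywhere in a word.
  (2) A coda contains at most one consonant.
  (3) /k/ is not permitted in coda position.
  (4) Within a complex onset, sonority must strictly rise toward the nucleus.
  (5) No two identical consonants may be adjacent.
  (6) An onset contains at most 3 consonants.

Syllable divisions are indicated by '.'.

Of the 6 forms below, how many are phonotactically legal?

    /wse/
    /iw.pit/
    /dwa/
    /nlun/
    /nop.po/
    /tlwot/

3

/wse/ — violates constraint 4: syllable 1 onset /ws/: /w/ (glide, 5) → /s/ (fricative, 2) does not rise → phonotactically illegal
/iw.pit/ — violates constraint 1: contains banned sequence /wp/ → phonotactically illegal
/dwa/ — σ1 onset /dw/ (1→5 rises), coda /∅/ ok → phonotactically legal
/nlun/ — σ1 onset /nl/ (3→4 rises), coda /n/ ok → phonotactically legal
/nop.po/ — violates constraint 5: adjacent identical consonants /pp/ → phonotactically illegal
/tlwot/ — σ1 onset /tlw/ (1→4→5 rises), coda /t/ ok → phonotactically legal
Phonotactically legal: /dwa/, /nlun/, /tlwot/ → 3.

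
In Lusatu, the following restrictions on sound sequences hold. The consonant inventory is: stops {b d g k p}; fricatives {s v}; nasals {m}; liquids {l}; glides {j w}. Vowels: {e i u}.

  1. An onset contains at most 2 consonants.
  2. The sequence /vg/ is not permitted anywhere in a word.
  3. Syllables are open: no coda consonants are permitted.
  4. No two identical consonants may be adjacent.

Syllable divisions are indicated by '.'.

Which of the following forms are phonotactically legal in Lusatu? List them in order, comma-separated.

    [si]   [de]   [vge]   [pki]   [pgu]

[si], [de], [pki], [pgu]

[si] — σ1 onset /s/, coda /∅/ ok → phonotactically legal
[de] — σ1 onset /d/, coda /∅/ ok → phonotactically legal
[vge] — violates constraint 2: contains banned sequence /vg/ → phonotactically illegal
[pki] — σ1 onset /pk/ (2C), coda /∅/ ok → phonotactically legal
[pgu] — σ1 onset /pg/ (2C), coda /∅/ ok → phonotactically legal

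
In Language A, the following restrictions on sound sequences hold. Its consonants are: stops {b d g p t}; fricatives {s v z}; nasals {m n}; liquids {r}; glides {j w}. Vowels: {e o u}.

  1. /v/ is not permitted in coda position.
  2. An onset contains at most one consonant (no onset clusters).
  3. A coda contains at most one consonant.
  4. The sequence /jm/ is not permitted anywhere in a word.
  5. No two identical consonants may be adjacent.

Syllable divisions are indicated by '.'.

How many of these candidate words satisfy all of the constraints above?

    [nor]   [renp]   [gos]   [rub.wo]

[nor] — σ1 onset /n/, coda /r/ ok → permitted
[renp] — violates constraint 3: syllable 1 coda /np/ has 2 consonants (> 1) → not permitted
[gos] — σ1 onset /g/, coda /s/ ok → permitted
[rub.wo] — σ1 onset /r/, coda /b/ ok; σ2 onset /w/, coda /∅/ ok → permitted
Permitted: [nor], [gos], [rub.wo] → 3.

3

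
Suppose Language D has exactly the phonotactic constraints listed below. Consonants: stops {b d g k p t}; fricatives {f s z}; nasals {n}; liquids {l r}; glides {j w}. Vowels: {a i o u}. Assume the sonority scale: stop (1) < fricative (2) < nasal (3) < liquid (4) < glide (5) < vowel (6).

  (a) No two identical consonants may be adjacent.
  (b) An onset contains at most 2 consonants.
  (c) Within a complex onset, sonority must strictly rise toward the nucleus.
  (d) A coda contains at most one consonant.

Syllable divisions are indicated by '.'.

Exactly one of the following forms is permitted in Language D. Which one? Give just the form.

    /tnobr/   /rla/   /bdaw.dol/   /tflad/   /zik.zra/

/tnobr/ — violates constraint (d): syllable 1 coda /br/ has 2 consonants (> 1) → not permitted
/rla/ — violates constraint (c): syllable 1 onset /rl/: /r/ (liquid, 4) → /l/ (liquid, 4) does not rise → not permitted
/bdaw.dol/ — violates constraint (c): syllable 1 onset /bd/: /b/ (stop, 1) → /d/ (stop, 1) does not rise → not permitted
/tflad/ — violates constraint (b): syllable 1 onset /tfl/ has 3 consonants (> 2) → not permitted
/zik.zra/ — σ1 onset /z/, coda /k/ ok; σ2 onset /zr/ (2→4 rises), coda /∅/ ok → permitted

/zik.zra/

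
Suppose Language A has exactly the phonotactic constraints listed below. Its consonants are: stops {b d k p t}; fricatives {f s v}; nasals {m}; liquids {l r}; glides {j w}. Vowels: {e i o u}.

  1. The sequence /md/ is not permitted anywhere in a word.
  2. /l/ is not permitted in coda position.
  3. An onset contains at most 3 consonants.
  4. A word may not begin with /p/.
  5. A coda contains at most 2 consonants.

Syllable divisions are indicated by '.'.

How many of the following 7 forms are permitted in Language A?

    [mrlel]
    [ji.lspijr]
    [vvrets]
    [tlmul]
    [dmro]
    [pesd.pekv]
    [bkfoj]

4

[mrlel] — violates constraint 2: syllable 1 coda contains /l/ → not permitted
[ji.lspijr] — σ1 onset /j/, coda /∅/ ok; σ2 onset /lsp/ (3C), coda /jr/ (2C) ok → permitted
[vvrets] — σ1 onset /vvr/ (3C), coda /ts/ (2C) ok → permitted
[tlmul] — violates constraint 2: syllable 1 coda contains /l/ → not permitted
[dmro] — σ1 onset /dmr/ (3C), coda /∅/ ok → permitted
[pesd.pekv] — violates constraint 4: word begins with /p/ → not permitted
[bkfoj] — σ1 onset /bkf/ (3C), coda /j/ ok → permitted
Permitted: [ji.lspijr], [vvrets], [dmro], [bkfoj] → 4.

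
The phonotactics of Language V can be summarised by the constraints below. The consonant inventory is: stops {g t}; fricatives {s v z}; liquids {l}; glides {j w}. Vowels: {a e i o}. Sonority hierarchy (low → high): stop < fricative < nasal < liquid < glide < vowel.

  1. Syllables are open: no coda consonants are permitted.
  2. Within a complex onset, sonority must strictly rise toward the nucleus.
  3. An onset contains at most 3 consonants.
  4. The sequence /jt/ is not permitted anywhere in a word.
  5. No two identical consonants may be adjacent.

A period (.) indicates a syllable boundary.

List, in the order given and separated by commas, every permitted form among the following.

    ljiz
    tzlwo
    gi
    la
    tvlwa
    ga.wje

ljiz — violates constraint 1: syllable 1 coda /z/ has 1 consonant (> 0) → not permitted
tzlwo — violates constraint 3: syllable 1 onset /tzlw/ has 4 consonants (> 3) → not permitted
gi — σ1 onset /g/, coda /∅/ ok → permitted
la — σ1 onset /l/, coda /∅/ ok → permitted
tvlwa — violates constraint 3: syllable 1 onset /tvlw/ has 4 consonants (> 3) → not permitted
ga.wje — violates constraint 2: syllable 2 onset /wj/: /w/ (glide, 5) → /j/ (glide, 5) does not rise → not permitted

gi, la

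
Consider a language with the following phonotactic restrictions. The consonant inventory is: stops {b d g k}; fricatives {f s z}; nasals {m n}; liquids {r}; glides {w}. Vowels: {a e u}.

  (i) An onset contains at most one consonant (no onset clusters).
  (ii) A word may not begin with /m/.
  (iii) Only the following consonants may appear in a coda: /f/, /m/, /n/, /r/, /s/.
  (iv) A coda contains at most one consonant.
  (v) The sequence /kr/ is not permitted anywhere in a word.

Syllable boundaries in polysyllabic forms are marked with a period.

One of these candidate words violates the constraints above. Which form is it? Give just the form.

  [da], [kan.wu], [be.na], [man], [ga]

[man]

[da] — σ1 onset /d/, coda /∅/ ok → licit
[kan.wu] — σ1 onset /k/, coda /n/ ok; σ2 onset /w/, coda /∅/ ok → licit
[be.na] — σ1 onset /b/, coda /∅/ ok; σ2 onset /n/, coda /∅/ ok → licit
[man] — violates constraint (ii): word begins with /m/ → illicit
[ga] — σ1 onset /g/, coda /∅/ ok → licit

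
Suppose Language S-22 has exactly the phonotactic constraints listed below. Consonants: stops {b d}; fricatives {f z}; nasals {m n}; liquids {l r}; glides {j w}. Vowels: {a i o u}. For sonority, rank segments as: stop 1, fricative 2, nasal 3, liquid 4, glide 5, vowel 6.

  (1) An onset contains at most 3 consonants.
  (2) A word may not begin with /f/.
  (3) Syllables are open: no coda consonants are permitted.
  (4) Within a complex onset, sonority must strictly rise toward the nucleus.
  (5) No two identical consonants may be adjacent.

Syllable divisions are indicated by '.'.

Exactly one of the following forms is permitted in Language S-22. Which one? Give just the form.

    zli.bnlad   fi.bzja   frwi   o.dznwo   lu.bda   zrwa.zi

zrwa.zi

zli.bnlad — violates constraint 3: syllable 2 coda /d/ has 1 consonant (> 0) → not permitted
fi.bzja — violates constraint 2: word begins with /f/ → not permitted
frwi — violates constraint 2: word begins with /f/ → not permitted
o.dznwo — violates constraint 1: syllable 2 onset /dznw/ has 4 consonants (> 3) → not permitted
lu.bda — violates constraint 4: syllable 2 onset /bd/: /b/ (stop, 1) → /d/ (stop, 1) does not rise → not permitted
zrwa.zi — σ1 onset /zrw/ (2→4→5 rises), coda /∅/ ok; σ2 onset /z/, coda /∅/ ok → permitted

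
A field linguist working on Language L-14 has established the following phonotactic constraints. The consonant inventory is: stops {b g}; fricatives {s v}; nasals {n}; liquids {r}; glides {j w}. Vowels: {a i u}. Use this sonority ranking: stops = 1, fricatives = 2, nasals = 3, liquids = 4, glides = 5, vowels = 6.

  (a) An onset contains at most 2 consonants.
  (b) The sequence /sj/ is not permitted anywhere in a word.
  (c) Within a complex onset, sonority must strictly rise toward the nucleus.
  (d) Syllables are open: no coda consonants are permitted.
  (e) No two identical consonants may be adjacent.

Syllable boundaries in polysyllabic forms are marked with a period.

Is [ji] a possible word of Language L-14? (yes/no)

yes

[ji] — σ1 onset /j/, coda /∅/ ok → phonotactically legal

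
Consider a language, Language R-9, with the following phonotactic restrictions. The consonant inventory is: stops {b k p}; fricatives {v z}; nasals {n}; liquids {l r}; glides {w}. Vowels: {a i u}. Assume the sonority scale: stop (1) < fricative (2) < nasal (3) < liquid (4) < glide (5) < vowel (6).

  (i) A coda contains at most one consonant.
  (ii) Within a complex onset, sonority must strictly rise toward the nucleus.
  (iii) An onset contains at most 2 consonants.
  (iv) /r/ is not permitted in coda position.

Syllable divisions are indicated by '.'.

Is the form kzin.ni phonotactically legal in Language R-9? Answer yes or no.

yes

kzin.ni — σ1 onset /kz/ (1→2 rises), coda /n/ ok; σ2 onset /n/, coda /∅/ ok → phonotactically legal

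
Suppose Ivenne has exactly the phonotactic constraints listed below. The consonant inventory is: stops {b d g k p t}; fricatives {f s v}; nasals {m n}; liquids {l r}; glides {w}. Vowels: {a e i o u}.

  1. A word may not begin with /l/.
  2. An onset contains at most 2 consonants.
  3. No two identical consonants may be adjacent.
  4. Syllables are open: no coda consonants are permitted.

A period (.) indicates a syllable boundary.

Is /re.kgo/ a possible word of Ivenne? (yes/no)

/re.kgo/ — σ1 onset /r/, coda /∅/ ok; σ2 onset /kg/ (2C), coda /∅/ ok → well-formed

yes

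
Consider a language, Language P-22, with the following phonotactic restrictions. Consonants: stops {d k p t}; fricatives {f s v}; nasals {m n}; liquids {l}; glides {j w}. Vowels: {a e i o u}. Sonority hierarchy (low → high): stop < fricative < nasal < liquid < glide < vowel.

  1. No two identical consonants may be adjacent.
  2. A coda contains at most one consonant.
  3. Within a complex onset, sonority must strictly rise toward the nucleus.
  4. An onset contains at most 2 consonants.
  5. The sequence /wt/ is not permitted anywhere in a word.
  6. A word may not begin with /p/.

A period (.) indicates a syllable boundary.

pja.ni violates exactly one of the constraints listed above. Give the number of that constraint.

pja.ni: word begins with /p/.
This is a violation of constraint 6: "A word may not begin with /p/."
The remaining constraints (1, 2, 3, 4, 5) are satisfied.

6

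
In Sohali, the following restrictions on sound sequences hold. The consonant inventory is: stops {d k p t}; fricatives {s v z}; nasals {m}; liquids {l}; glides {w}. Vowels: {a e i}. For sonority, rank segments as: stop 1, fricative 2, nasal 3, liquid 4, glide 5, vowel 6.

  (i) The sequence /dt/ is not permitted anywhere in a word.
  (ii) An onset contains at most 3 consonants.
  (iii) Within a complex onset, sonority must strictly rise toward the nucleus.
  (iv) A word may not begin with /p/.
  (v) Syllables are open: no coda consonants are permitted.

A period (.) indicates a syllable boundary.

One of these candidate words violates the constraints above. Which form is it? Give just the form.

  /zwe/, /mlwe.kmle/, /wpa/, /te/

/wpa/

/zwe/ — σ1 onset /zw/ (2→5 rises), coda /∅/ ok → phonotactically legal
/mlwe.kmle/ — σ1 onset /mlw/ (3→4→5 rises), coda /∅/ ok; σ2 onset /kml/ (1→3→4 rises), coda /∅/ ok → phonotactically legal
/wpa/ — violates constraint (iii): syllable 1 onset /wp/: /w/ (glide, 5) → /p/ (stop, 1) does not rise → phonotactically illegal
/te/ — σ1 onset /t/, coda /∅/ ok → phonotactically legal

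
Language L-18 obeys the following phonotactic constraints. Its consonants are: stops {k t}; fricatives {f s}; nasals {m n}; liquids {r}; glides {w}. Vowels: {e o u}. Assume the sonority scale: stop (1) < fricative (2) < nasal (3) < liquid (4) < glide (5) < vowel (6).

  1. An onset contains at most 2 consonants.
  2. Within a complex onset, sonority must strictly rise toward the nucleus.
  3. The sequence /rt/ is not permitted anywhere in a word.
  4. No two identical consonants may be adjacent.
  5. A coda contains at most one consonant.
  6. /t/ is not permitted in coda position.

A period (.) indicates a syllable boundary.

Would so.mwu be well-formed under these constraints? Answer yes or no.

so.mwu — σ1 onset /s/, coda /∅/ ok; σ2 onset /mw/ (3→5 rises), coda /∅/ ok → well-formed

yes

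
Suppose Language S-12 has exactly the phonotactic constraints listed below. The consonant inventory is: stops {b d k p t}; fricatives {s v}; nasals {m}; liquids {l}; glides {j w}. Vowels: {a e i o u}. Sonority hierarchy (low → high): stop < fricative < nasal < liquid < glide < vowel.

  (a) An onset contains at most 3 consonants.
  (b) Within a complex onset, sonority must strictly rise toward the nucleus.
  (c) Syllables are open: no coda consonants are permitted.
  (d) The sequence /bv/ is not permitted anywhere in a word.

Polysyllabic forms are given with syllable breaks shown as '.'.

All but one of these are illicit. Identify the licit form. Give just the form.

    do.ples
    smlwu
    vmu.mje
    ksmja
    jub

do.ples — violates constraint (c): syllable 2 coda /s/ has 1 consonant (> 0) → illicit
smlwu — violates constraint (a): syllable 1 onset /smlw/ has 4 consonants (> 3) → illicit
vmu.mje — σ1 onset /vm/ (2→3 rises), coda /∅/ ok; σ2 onset /mj/ (3→5 rises), coda /∅/ ok → licit
ksmja — violates constraint (a): syllable 1 onset /ksmj/ has 4 consonants (> 3) → illicit
jub — violates constraint (c): syllable 1 coda /b/ has 1 consonant (> 0) → illicit

vmu.mje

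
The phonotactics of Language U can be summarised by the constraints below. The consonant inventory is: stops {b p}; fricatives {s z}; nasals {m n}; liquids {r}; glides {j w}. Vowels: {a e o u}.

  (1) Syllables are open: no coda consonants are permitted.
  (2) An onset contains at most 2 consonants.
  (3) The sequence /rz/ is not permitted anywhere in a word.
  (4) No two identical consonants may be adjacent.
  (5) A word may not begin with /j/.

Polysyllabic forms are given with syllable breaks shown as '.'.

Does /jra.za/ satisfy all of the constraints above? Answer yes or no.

no

/jra.za/ — violates constraint 5: word begins with /j/ → ill-formed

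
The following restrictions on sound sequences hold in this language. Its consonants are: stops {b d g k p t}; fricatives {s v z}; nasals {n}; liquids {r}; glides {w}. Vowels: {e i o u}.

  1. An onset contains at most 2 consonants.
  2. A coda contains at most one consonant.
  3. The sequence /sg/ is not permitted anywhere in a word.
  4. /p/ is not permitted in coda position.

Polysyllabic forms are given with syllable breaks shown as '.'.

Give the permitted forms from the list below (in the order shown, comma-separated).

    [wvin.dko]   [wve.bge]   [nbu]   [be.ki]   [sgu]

[wvin.dko], [wve.bge], [nbu], [be.ki]

[wvin.dko] — σ1 onset /wv/ (2C), coda /n/ ok; σ2 onset /dk/ (2C), coda /∅/ ok → permitted
[wve.bge] — σ1 onset /wv/ (2C), coda /∅/ ok; σ2 onset /bg/ (2C), coda /∅/ ok → permitted
[nbu] — σ1 onset /nb/ (2C), coda /∅/ ok → permitted
[be.ki] — σ1 onset /b/, coda /∅/ ok; σ2 onset /k/, coda /∅/ ok → permitted
[sgu] — violates constraint 3: contains banned sequence /sg/ → not permitted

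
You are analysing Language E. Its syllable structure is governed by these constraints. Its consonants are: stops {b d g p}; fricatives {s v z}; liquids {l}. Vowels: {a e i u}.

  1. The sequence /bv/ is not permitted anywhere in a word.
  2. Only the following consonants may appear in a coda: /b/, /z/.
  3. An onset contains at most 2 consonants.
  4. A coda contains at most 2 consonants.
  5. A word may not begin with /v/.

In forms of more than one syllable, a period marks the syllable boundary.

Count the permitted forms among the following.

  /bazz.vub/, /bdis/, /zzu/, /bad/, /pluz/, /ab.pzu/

/bazz.vub/ — σ1 onset /b/, coda /zz/ (2C) ok; σ2 onset /v/, coda /b/ ok → permitted
/bdis/ — violates constraint 2: syllable 1 coda contains /s/, which is not a licensed coda consonant → not permitted
/zzu/ — σ1 onset /zz/ (2C), coda /∅/ ok → permitted
/bad/ — violates constraint 2: syllable 1 coda contains /d/, which is not a licensed coda consonant → not permitted
/pluz/ — σ1 onset /pl/ (2C), coda /z/ ok → permitted
/ab.pzu/ — σ1 onset /∅/, coda /b/ ok; σ2 onset /pz/ (2C), coda /∅/ ok → permitted
Permitted: /bazz.vub/, /zzu/, /pluz/, /ab.pzu/ → 4.

4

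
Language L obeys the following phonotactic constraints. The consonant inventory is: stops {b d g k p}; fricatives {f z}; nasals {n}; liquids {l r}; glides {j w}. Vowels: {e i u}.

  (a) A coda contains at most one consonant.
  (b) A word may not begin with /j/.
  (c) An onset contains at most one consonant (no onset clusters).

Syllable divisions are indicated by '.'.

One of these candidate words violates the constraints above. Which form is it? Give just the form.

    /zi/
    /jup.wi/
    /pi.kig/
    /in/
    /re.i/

/zi/ — σ1 onset /z/, coda /∅/ ok → licit
/jup.wi/ — violates constraint (b): word begins with /j/ → illicit
/pi.kig/ — σ1 onset /p/, coda /∅/ ok; σ2 onset /k/, coda /g/ ok → licit
/in/ — σ1 onset /∅/, coda /n/ ok → licit
/re.i/ — σ1 onset /r/, coda /∅/ ok; σ2 onset /∅/, coda /∅/ ok → licit

/jup.wi/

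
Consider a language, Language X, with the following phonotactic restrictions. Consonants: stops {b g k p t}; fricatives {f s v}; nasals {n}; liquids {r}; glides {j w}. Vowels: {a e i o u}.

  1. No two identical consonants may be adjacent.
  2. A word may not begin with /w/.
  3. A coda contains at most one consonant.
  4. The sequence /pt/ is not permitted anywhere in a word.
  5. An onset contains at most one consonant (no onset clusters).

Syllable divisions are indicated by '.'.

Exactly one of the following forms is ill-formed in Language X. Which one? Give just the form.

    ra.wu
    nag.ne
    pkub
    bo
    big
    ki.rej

ra.wu — σ1 onset /r/, coda /∅/ ok; σ2 onset /w/, coda /∅/ ok → well-formed
nag.ne — σ1 onset /n/, coda /g/ ok; σ2 onset /n/, coda /∅/ ok → well-formed
pkub — violates constraint 5: syllable 1 onset /pk/ has 2 consonants (> 1) → ill-formed
bo — σ1 onset /b/, coda /∅/ ok → well-formed
big — σ1 onset /b/, coda /g/ ok → well-formed
ki.rej — σ1 onset /k/, coda /∅/ ok; σ2 onset /r/, coda /j/ ok → well-formed

pkub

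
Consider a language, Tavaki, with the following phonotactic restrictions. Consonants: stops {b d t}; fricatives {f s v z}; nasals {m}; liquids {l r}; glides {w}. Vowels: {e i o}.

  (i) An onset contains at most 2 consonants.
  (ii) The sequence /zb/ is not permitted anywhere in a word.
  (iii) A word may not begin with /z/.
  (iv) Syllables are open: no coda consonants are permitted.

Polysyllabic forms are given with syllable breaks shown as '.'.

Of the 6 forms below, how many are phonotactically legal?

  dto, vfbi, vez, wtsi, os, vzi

dto — σ1 onset /dt/ (2C), coda /∅/ ok → phonotactically legal
vfbi — violates constraint (i): syllable 1 onset /vfb/ has 3 consonants (> 2) → phonotactically illegal
vez — violates constraint (iv): syllable 1 coda /z/ has 1 consonant (> 0) → phonotactically illegal
wtsi — violates constraint (i): syllable 1 onset /wts/ has 3 consonants (> 2) → phonotactically illegal
os — violates constraint (iv): syllable 1 coda /s/ has 1 consonant (> 0) → phonotactically illegal
vzi — σ1 onset /vz/ (2C), coda /∅/ ok → phonotactically legal
Phonotactically legal: dto, vzi → 2.

2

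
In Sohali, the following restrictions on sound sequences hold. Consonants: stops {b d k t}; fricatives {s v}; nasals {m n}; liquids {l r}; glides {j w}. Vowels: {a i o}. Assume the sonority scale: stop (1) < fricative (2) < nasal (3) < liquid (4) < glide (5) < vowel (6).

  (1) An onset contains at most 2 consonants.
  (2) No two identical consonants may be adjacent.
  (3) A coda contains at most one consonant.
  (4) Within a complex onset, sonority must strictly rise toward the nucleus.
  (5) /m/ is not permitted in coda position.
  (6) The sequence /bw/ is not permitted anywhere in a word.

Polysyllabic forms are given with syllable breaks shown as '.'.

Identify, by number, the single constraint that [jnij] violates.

[jnij]: syllable 1 onset /jn/: /j/ (glide, 5) → /n/ (nasal, 3) does not rise.
This is a violation of constraint 4: "Within a complex onset, sonority must strictly rise toward the nucleus."
The remaining constraints (1, 2, 3, 5, 6) are satisfied.

4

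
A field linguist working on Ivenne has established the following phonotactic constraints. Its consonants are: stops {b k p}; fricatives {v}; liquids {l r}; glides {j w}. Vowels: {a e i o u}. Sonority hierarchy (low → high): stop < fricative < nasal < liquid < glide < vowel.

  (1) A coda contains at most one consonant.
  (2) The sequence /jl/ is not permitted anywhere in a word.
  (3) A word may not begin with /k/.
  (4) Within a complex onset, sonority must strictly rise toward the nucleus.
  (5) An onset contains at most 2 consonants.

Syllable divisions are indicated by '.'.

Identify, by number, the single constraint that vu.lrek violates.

vu.lrek: syllable 2 onset /lr/: /l/ (liquid, 4) → /r/ (liquid, 4) does not rise.
This is a violation of constraint 4: "Within a complex onset, sonority must strictly rise toward the nucleus."
The remaining constraints (1, 2, 3, 5) are satisfied.

4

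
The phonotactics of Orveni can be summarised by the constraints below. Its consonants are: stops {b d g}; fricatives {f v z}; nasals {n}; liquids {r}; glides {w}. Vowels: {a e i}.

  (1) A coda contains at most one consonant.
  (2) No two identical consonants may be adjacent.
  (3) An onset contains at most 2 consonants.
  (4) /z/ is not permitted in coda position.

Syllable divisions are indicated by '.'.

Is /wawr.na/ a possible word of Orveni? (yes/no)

/wawr.na/ — violates constraint 1: syllable 1 coda /wr/ has 2 consonants (> 1) → not permitted

no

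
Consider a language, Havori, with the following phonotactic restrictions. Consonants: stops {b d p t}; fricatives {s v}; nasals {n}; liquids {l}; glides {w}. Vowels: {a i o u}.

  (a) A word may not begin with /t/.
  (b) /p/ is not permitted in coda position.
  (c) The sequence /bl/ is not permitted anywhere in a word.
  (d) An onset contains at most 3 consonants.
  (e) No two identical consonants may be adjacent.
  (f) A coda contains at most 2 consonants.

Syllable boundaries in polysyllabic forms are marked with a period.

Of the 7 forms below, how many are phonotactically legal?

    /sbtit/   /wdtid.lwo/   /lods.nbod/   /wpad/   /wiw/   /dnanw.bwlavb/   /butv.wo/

7

/sbtit/ — σ1 onset /sbt/ (3C), coda /t/ ok → phonotactically legal
/wdtid.lwo/ — σ1 onset /wdt/ (3C), coda /d/ ok; σ2 onset /lw/ (2C), coda /∅/ ok → phonotactically legal
/lods.nbod/ — σ1 onset /l/, coda /ds/ (2C) ok; σ2 onset /nb/ (2C), coda /d/ ok → phonotactically legal
/wpad/ — σ1 onset /wp/ (2C), coda /d/ ok → phonotactically legal
/wiw/ — σ1 onset /w/, coda /w/ ok → phonotactically legal
/dnanw.bwlavb/ — σ1 onset /dn/ (2C), coda /nw/ (2C) ok; σ2 onset /bwl/ (3C), coda /vb/ (2C) ok → phonotactically legal
/butv.wo/ — σ1 onset /b/, coda /tv/ (2C) ok; σ2 onset /w/, coda /∅/ ok → phonotactically legal
Phonotactically legal: /sbtit/, /wdtid.lwo/, /lods.nbod/, /wpad/, /wiw/, /dnanw.bwlavb/, /butv.wo/ → 7.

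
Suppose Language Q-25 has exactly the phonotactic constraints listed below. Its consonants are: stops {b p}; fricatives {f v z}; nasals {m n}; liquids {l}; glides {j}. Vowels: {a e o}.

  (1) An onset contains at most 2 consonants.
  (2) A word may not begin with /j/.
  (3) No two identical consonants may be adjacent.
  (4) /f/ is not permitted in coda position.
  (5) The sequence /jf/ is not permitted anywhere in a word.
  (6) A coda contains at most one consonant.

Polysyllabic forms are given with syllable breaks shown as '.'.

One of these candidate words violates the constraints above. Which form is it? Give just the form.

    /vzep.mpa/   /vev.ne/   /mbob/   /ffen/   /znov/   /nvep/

/vzep.mpa/ — σ1 onset /vz/ (2C), coda /p/ ok; σ2 onset /mp/ (2C), coda /∅/ ok → phonotactically legal
/vev.ne/ — σ1 onset /v/, coda /v/ ok; σ2 onset /n/, coda /∅/ ok → phonotactically legal
/mbob/ — σ1 onset /mb/ (2C), coda /b/ ok → phonotactically legal
/ffen/ — violates constraint 3: adjacent identical consonants /ff/ → phonotactically illegal
/znov/ — σ1 onset /zn/ (2C), coda /v/ ok → phonotactically legal
/nvep/ — σ1 onset /nv/ (2C), coda /p/ ok → phonotactically legal

/ffen/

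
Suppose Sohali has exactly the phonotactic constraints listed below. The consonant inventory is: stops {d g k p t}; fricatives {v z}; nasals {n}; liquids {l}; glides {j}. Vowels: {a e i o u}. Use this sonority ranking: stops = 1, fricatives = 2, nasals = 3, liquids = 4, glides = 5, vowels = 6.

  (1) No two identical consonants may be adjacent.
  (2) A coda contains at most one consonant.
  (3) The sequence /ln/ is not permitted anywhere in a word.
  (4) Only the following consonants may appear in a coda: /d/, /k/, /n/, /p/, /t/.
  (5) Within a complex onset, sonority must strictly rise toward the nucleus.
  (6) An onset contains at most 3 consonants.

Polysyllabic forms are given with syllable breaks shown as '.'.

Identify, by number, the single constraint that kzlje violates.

6

kzlje: syllable 1 onset /kzlj/ has 4 consonants (> 3).
This is a violation of constraint 6: "An onset contains at most 3 consonants."
The remaining constraints (1, 2, 3, 4, 5) are satisfied.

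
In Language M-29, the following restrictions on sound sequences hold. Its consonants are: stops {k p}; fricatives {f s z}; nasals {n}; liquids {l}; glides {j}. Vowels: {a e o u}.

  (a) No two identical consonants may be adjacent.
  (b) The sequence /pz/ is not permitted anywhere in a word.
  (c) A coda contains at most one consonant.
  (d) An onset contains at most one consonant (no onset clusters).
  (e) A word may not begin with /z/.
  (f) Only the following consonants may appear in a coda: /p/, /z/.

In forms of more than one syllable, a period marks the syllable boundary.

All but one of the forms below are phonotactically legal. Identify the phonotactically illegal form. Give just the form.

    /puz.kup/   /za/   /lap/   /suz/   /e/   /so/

/puz.kup/ — σ1 onset /p/, coda /z/ ok; σ2 onset /k/, coda /p/ ok → phonotactically legal
/za/ — violates constraint (e): word begins with /z/ → phonotactically illegal
/lap/ — σ1 onset /l/, coda /p/ ok → phonotactically legal
/suz/ — σ1 onset /s/, coda /z/ ok → phonotactically legal
/e/ — σ1 onset /∅/, coda /∅/ ok → phonotactically legal
/so/ — σ1 onset /s/, coda /∅/ ok → phonotactically legal

/za/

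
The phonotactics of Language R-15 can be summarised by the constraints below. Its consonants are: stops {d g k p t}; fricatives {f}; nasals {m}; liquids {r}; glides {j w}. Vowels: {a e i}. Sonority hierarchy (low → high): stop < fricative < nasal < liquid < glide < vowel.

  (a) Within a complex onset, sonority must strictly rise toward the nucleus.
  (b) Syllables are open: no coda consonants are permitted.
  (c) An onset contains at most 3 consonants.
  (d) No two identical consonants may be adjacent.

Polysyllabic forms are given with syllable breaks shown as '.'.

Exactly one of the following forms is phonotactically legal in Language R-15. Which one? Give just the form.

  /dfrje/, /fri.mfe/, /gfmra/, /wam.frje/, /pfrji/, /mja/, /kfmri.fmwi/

/mja/

/dfrje/ — violates constraint (c): syllable 1 onset /dfrj/ has 4 consonants (> 3) → phonotactically illegal
/fri.mfe/ — violates constraint (a): syllable 2 onset /mf/: /m/ (nasal, 3) → /f/ (fricative, 2) does not rise → phonotactically illegal
/gfmra/ — violates constraint (c): syllable 1 onset /gfmr/ has 4 consonants (> 3) → phonotactically illegal
/wam.frje/ — violates constraint (b): syllable 1 coda /m/ has 1 consonant (> 0) → phonotactically illegal
/pfrji/ — violates constraint (c): syllable 1 onset /pfrj/ has 4 consonants (> 3) → phonotactically illegal
/mja/ — σ1 onset /mj/ (3→5 rises), coda /∅/ ok → phonotactically legal
/kfmri.fmwi/ — violates constraint (c): syllable 1 onset /kfmr/ has 4 consonants (> 3) → phonotactically illegal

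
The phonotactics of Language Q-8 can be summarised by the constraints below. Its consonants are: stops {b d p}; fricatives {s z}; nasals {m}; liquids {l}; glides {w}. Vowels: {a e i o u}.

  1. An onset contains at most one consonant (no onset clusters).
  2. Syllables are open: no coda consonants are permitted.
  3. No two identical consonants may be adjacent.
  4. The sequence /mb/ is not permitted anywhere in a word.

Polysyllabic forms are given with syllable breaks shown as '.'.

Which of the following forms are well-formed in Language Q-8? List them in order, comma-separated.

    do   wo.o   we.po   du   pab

do — σ1 onset /d/, coda /∅/ ok → well-formed
wo.o — σ1 onset /w/, coda /∅/ ok; σ2 onset /∅/, coda /∅/ ok → well-formed
we.po — σ1 onset /w/, coda /∅/ ok; σ2 onset /p/, coda /∅/ ok → well-formed
du — σ1 onset /d/, coda /∅/ ok → well-formed
pab — violates constraint 2: syllable 1 coda /b/ has 1 consonant (> 0) → ill-formed

do, wo.o, we.po, du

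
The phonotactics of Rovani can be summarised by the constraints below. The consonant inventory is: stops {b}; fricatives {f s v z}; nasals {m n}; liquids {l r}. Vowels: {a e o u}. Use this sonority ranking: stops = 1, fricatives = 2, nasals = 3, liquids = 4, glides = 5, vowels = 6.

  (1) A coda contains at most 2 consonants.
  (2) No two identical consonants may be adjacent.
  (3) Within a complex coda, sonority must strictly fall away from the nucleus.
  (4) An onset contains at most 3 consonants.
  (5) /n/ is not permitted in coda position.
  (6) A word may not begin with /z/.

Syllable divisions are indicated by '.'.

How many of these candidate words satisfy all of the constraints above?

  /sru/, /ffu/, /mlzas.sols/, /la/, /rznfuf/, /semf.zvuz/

3

/sru/ — σ1 onset /sr/ (2C), coda /∅/ ok → phonotactically legal
/ffu/ — violates constraint 2: adjacent identical consonants /ff/ → phonotactically illegal
/mlzas.sols/ — violates constraint 2: adjacent identical consonants /ss/ → phonotactically illegal
/la/ — σ1 onset /l/, coda /∅/ ok → phonotactically legal
/rznfuf/ — violates constraint 4: syllable 1 onset /rznf/ has 4 consonants (> 3) → phonotactically illegal
/semf.zvuz/ — σ1 onset /s/, coda /mf/ (3→2 falls) ok; σ2 onset /zv/ (2C), coda /z/ ok → phonotactically legal
Phonotactically legal: /sru/, /la/, /semf.zvuz/ → 3.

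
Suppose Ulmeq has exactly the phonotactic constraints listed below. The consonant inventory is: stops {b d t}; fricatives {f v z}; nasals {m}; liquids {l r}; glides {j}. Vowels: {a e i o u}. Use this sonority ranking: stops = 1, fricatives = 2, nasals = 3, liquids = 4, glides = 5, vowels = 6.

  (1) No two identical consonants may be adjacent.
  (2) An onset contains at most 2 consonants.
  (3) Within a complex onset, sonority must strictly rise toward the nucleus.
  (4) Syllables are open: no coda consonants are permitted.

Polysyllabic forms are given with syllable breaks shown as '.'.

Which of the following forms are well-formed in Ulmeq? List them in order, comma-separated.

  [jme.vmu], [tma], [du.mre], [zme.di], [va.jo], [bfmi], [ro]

[jme.vmu] — violates constraint 3: syllable 1 onset /jm/: /j/ (glide, 5) → /m/ (nasal, 3) does not rise → ill-formed
[tma] — σ1 onset /tm/ (1→3 rises), coda /∅/ ok → well-formed
[du.mre] — σ1 onset /d/, coda /∅/ ok; σ2 onset /mr/ (3→4 rises), coda /∅/ ok → well-formed
[zme.di] — σ1 onset /zm/ (2→3 rises), coda /∅/ ok; σ2 onset /d/, coda /∅/ ok → well-formed
[va.jo] — σ1 onset /v/, coda /∅/ ok; σ2 onset /j/, coda /∅/ ok → well-formed
[bfmi] — violates constraint 2: syllable 1 onset /bfm/ has 3 consonants (> 2) → ill-formed
[ro] — σ1 onset /r/, coda /∅/ ok → well-formed

[tma], [du.mre], [zme.di], [va.jo], [ro]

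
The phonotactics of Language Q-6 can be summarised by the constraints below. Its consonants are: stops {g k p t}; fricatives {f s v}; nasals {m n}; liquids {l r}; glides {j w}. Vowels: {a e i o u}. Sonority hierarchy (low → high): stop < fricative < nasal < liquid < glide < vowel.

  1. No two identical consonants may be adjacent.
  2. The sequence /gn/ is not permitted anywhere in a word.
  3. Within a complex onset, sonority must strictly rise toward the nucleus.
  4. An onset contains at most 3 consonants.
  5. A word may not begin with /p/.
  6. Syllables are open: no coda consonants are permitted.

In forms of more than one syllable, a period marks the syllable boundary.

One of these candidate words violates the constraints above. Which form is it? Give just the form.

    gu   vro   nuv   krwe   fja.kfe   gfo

nuv

gu — σ1 onset /g/, coda /∅/ ok → permitted
vro — σ1 onset /vr/ (2→4 rises), coda /∅/ ok → permitted
nuv — violates constraint 6: syllable 1 coda /v/ has 1 consonant (> 0) → not permitted
krwe — σ1 onset /krw/ (1→4→5 rises), coda /∅/ ok → permitted
fja.kfe — σ1 onset /fj/ (2→5 rises), coda /∅/ ok; σ2 onset /kf/ (1→2 rises), coda /∅/ ok → permitted
gfo — σ1 onset /gf/ (1→2 rises), coda /∅/ ok → permitted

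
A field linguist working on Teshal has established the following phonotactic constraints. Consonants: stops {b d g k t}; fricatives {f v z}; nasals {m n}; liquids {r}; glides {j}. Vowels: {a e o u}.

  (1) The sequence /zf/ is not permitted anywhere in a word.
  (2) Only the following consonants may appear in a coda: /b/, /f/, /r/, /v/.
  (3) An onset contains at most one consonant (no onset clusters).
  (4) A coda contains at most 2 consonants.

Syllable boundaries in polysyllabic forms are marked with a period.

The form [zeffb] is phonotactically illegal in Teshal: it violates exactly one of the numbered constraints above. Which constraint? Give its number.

4

[zeffb]: syllable 1 coda /ffb/ has 3 consonants (> 2).
This is a violation of constraint 4: "A coda contains at most 2 consonants."
The remaining constraints (1, 2, 3) are satisfied.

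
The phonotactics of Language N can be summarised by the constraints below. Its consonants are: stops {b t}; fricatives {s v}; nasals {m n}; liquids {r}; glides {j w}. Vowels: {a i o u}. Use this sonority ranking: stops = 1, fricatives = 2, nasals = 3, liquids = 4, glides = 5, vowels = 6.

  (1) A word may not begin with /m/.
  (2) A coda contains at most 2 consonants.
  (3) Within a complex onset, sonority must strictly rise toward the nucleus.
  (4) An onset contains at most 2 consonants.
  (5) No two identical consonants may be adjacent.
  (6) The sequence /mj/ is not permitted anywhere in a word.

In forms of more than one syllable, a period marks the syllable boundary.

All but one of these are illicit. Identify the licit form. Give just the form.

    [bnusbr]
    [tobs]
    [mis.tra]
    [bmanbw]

[bnusbr] — violates constraint 2: syllable 1 coda /sbr/ has 3 consonants (> 2) → illicit
[tobs] — σ1 onset /t/, coda /bs/ (2C) ok → licit
[mis.tra] — violates constraint 1: word begins with /m/ → illicit
[bmanbw] — violates constraint 2: syllable 1 coda /nbw/ has 3 consonants (> 2) → illicit

[tobs]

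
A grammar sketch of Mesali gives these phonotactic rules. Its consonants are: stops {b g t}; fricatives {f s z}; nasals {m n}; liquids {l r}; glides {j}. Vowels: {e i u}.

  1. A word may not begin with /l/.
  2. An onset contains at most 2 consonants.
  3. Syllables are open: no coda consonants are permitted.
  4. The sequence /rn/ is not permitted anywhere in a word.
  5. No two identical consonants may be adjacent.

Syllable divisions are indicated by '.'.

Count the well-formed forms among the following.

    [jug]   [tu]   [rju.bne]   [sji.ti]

3

[jug] — violates constraint 3: syllable 1 coda /g/ has 1 consonant (> 0) → ill-formed
[tu] — σ1 onset /t/, coda /∅/ ok → well-formed
[rju.bne] — σ1 onset /rj/ (2C), coda /∅/ ok; σ2 onset /bn/ (2C), coda /∅/ ok → well-formed
[sji.ti] — σ1 onset /sj/ (2C), coda /∅/ ok; σ2 onset /t/, coda /∅/ ok → well-formed
Well-formed: [tu], [rju.bne], [sji.ti] → 3.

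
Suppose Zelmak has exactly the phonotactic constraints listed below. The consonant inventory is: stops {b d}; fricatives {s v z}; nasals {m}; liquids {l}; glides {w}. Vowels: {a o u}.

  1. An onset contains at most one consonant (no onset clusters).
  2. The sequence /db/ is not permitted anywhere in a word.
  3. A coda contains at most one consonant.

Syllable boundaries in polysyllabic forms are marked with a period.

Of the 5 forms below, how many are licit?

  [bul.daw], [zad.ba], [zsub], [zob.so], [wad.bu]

[bul.daw] — σ1 onset /b/, coda /l/ ok; σ2 onset /d/, coda /w/ ok → licit
[zad.ba] — violates constraint 2: contains banned sequence /db/ → illicit
[zsub] — violates constraint 1: syllable 1 onset /zs/ has 2 consonants (> 1) → illicit
[zob.so] — σ1 onset /z/, coda /b/ ok; σ2 onset /s/, coda /∅/ ok → licit
[wad.bu] — violates constraint 2: contains banned sequence /db/ → illicit
Licit: [bul.daw], [zob.so] → 2.

2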